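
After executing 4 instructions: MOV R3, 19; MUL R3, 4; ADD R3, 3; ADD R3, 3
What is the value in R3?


Register state trace:
  MOV R3, 19  → R3 = 19
  MUL R3, 4  → R3 = 19 * 4 = 76
  ADD R3, 3  → R3 = 76 + 3 = 79
  ADD R3, 3  → R3 = 79 + 3 = 82
Final: R3 = 82

82


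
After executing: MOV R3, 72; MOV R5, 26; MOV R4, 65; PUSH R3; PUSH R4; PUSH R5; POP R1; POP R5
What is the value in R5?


Stack trace (top is rightmost):
  MOV R3, 72  → R3 = 72
  MOV R5, 26  → R5 = 26
  MOV R4, 65  → R4 = 65
  PUSH R3  → stack: [72]
  PUSH R4  → stack: [72, 65]
  PUSH R5  → stack: [72, 65, 26]
  POP R1  → R1 = 26, stack: [72, 65]
  POP R5  → R5 = 65, stack: [72]
Final: R5 = 65

65


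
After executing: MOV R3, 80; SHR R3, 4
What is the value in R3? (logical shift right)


Register state trace:
  MOV R3, 80  → R3 = 80
  SHR R3, 4  → R3 = 80 >> 4 = 80 // 2^4 = 5
Final: R3 = 5

5


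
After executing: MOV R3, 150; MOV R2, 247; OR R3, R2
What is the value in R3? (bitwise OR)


Register state trace:
  MOV R3, 150  → R3 = 150 (0b10010110)
  MOV R2, 247  → R2 = 247 (0b11110111)
  OR R3, R2   → R3 = 150 OR 247 = 247 (0b11110111)
Final: R3 = 247

247


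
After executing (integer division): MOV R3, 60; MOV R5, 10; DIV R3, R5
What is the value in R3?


Register state trace:
  MOV R3, 60  → R3 = 60
  MOV R5, 10  → R5 = 10
  DIV R3, R5  → R3 = 60 // 10 = 6
Final: R3 = 6

6


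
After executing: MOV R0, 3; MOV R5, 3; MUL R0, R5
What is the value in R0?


Register state trace:
  MOV R0, 3  → R0 = 3
  MOV R5, 3  → R5 = 3
  MUL R0, R5  → R0 = 3 * 3 = 9
Final: R0 = 9

9


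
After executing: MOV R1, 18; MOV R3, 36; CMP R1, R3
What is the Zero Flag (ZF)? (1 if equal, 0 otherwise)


Register state trace:
  MOV R1, 18  → R1 = 18
  MOV R3, 36  → R3 = 36
  CMP R1, R3  → computes 18 - 36 = -18
  Result is nonzero, so values are not equal
ZF = 0

0


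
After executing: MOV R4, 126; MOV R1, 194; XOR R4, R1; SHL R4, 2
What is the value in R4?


Register state trace:
  MOV R4, 126  → R4 = 126 (0b01111110)
  MOV R1, 194  → R1 = 194 (0b11000010)
  XOR R4, R1  → R4 = 126 XOR 194 = 188 (0b10111100)
  SHL R4, 2  → R4 = 188 << 2 = 752
Final: R4 = 752

752


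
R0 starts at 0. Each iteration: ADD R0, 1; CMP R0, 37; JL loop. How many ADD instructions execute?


Loop trace (R0 starts at 0, target 37, step 1):
  ADD #1: R0 = 0 + 1 = 1  → 1 < 37, loop
  ADD #2: R0 = 1 + 1 = 2  → 2 < 37, loop
  ADD #3: R0 = 2 + 1 = 3  → 3 < 37, loop
  ADD #4: R0 = 3 + 1 = 4  → 4 < 37, loop
  ADD #5: R0 = 4 + 1 = 5  → 5 < 37, loop
  ADD #6: R0 = 5 + 1 = 6  → 6 < 37, loop
  ADD #7: R0 = 6 + 1 = 7  → 7 < 37, loop
  ADD #8: R0 = 7 + 1 = 8  → 8 < 37, loop
  ADD #9: R0 = 8 + 1 = 9  → 9 < 37, loop
  ADD #10: R0 = 9 + 1 = 10  → 10 < 37, loop
  ADD #11: R0 = 10 + 1 = 11  → 11 < 37, loop
  ADD #12: R0 = 11 + 1 = 12  → 12 < 37, loop
  ADD #13: R0 = 12 + 1 = 13  → 13 < 37, loop
  ADD #14: R0 = 13 + 1 = 14  → 14 < 37, loop
  ADD #15: R0 = 14 + 1 = 15  → 15 < 37, loop
  ADD #16: R0 = 15 + 1 = 16  → 16 < 37, loop
  ADD #17: R0 = 16 + 1 = 17  → 17 < 37, loop
  ADD #18: R0 = 17 + 1 = 18  → 18 < 37, loop
  ADD #19: R0 = 18 + 1 = 19  → 19 < 37, loop
  ADD #20: R0 = 19 + 1 = 20  → 20 < 37, loop
  ADD #21: R0 = 20 + 1 = 21  → 21 < 37, loop
  ADD #22: R0 = 21 + 1 = 22  → 22 < 37, loop
  ADD #23: R0 = 22 + 1 = 23  → 23 < 37, loop
  ADD #24: R0 = 23 + 1 = 24  → 24 < 37, loop
  ADD #25: R0 = 24 + 1 = 25  → 25 < 37, loop
  ADD #26: R0 = 25 + 1 = 26  → 26 < 37, loop
  ADD #27: R0 = 26 + 1 = 27  → 27 < 37, loop
  ADD #28: R0 = 27 + 1 = 28  → 28 < 37, loop
  ADD #29: R0 = 28 + 1 = 29  → 29 < 37, loop
  ADD #30: R0 = 29 + 1 = 30  → 30 < 37, loop
  ADD #31: R0 = 30 + 1 = 31  → 31 < 37, loop
  ADD #32: R0 = 31 + 1 = 32  → 32 < 37, loop
  ADD #33: R0 = 32 + 1 = 33  → 33 < 37, loop
  ADD #34: R0 = 33 + 1 = 34  → 34 < 37, loop
  ADD #35: R0 = 34 + 1 = 35  → 35 < 37, loop
  ADD #36: R0 = 35 + 1 = 36  → 36 < 37, loop
  ADD #37: R0 = 36 + 1 = 37  → 37 >= 37, exit
Total ADD instructions: 37

37


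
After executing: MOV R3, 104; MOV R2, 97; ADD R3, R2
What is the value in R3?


Register state trace:
  MOV R3, 104  → R3 = 104
  MOV R2, 97  → R2 = 97
  ADD R3, R2  → R3 = 104 + 97 = 201
Final: R3 = 201

201


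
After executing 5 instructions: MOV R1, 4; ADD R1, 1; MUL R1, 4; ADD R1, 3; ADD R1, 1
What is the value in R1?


Register state trace:
  MOV R1, 4  → R1 = 4
  ADD R1, 1  → R1 = 4 + 1 = 5
  MUL R1, 4  → R1 = 5 * 4 = 20
  ADD R1, 3  → R1 = 20 + 3 = 23
  ADD R1, 1  → R1 = 23 + 1 = 24
Final: R1 = 24

24


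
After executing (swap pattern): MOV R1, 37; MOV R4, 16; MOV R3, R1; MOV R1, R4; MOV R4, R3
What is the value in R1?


Register state trace (swap pattern):
  MOV R1, 37  → R1 = 37
  MOV R4, 16  → R4 = 16
  MOV R3, R1  → R3 = 37  (save R1)
  MOV R1, R4  → R1 = 16  (R1 gets R4's value)
  MOV R4, R3  → R4 = 37  (R4 gets saved value)
Final: R1 = 16

16


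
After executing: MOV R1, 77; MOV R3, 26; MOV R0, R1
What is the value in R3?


Register state trace:
  MOV R1, 77  → R1 = 77
  MOV R3, 26  → R3 = 26
  MOV R0, R1  → R0 = 77
Final: R3 = 26

26


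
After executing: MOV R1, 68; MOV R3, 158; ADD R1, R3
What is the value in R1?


Register state trace:
  MOV R1, 68  → R1 = 68
  MOV R3, 158  → R3 = 158
  ADD R1, R3  → R1 = 68 + 158 = 226
Final: R1 = 226

226


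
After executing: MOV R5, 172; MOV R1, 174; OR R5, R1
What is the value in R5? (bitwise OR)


Register state trace:
  MOV R5, 172  → R5 = 172 (0b10101100)
  MOV R1, 174  → R1 = 174 (0b10101110)
  OR R5, R1   → R5 = 172 OR 174 = 174 (0b10101110)
Final: R5 = 174

174


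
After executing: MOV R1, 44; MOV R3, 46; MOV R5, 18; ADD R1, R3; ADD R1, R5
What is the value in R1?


Register state trace:
  MOV R1, 44  → R1 = 44
  MOV R3, 46  → R3 = 46
  MOV R5, 18  → R5 = 18
  ADD R1, R3  → R1 = 44 + 46 = 90
  ADD R1, R5  → R1 = 90 + 18 = 108
Final: R1 = 108

108


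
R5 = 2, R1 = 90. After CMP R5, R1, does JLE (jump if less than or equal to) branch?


Trace:
  R5 = 2, R1 = 90
  CMP R5, R1  → compares 2 vs 90
  JLE checks: is 2 less than or equal to 90?
  2 < 90, so condition is true
Branch taken: Yes

Yes


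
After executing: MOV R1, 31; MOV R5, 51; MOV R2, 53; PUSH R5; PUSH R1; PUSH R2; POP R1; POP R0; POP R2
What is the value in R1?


Stack trace (top is rightmost):
  MOV R1, 31  → R1 = 31
  MOV R5, 51  → R5 = 51
  MOV R2, 53  → R2 = 53
  PUSH R5  → stack: [51]
  PUSH R1  → stack: [51, 31]
  PUSH R2  → stack: [51, 31, 53]
  POP R1  → R1 = 53, stack: [51, 31]
  POP R0  → R0 = 31, stack: [51]
  POP R2  → R2 = 51, stack: []
Final: R1 = 53

53


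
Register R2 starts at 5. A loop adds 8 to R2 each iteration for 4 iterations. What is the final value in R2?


Starting value: R2 = 5
  Iter 1: R2 = 5 + 8 = 13
  Iter 2: R2 = 13 + 8 = 21
  Iter 3: R2 = 21 + 8 = 29
  Iter 4: R2 = 29 + 8 = 37
Final: R2 = 37

37


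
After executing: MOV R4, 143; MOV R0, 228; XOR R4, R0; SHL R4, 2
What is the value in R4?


Register state trace:
  MOV R4, 143  → R4 = 143 (0b10001111)
  MOV R0, 228  → R0 = 228 (0b11100100)
  XOR R4, R0  → R4 = 143 XOR 228 = 107 (0b01101011)
  SHL R4, 2  → R4 = 107 << 2 = 428
Final: R4 = 428

428


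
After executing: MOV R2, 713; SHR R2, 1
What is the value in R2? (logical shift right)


Register state trace:
  MOV R2, 713  → R2 = 713
  SHR R2, 1  → R2 = 713 >> 1 = 713 // 2^1 = 356
Final: R2 = 356

356


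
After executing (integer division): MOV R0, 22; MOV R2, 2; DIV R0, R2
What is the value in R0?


Register state trace:
  MOV R0, 22  → R0 = 22
  MOV R2, 2  → R2 = 2
  DIV R0, R2  → R0 = 22 // 2 = 11
Final: R0 = 11

11


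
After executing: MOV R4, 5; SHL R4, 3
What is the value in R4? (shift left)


Register state trace:
  MOV R4, 5  → R4 = 5
  SHL R4, 3  → R4 = 5 << 3 = 5 * 2^3 = 40
Final: R4 = 40

40


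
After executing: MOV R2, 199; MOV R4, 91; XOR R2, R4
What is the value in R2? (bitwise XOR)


Register state trace:
  MOV R2, 199  → R2 = 199 (0b11000111)
  MOV R4, 91  → R4 = 91 (0b01011011)
  XOR R2, R4  → R2 = 199 XOR 91 = 156 (0b10011100)
Final: R2 = 156

156


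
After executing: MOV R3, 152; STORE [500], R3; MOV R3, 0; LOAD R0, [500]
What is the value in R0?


Register and memory trace:
  MOV R3, 152  → R3 = 152
  STORE [500], R3  → mem[500] = 152
  MOV R3, 0  → R3 = 0
  LOAD R0, [500]  → R0 = mem[500] = 152
Final: R0 = 152

152


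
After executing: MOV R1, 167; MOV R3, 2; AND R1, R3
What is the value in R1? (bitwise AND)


Register state trace:
  MOV R1, 167  → R1 = 167 (0b10100111)
  MOV R3, 2  → R3 = 2 (0b00000010)
  AND R1, R3  → R1 = 167 AND 2 = 2 (0b00000010)
Final: R1 = 2

2


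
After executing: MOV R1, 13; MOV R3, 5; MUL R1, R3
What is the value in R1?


Register state trace:
  MOV R1, 13  → R1 = 13
  MOV R3, 5  → R3 = 5
  MUL R1, R3  → R1 = 13 * 5 = 65
Final: R1 = 65

65


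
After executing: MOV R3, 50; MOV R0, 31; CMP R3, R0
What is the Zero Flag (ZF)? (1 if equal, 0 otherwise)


Register state trace:
  MOV R3, 50  → R3 = 50
  MOV R0, 31  → R0 = 31
  CMP R3, R0  → computes 50 - 31 = 19
  Result is nonzero, so values are not equal
ZF = 0

0


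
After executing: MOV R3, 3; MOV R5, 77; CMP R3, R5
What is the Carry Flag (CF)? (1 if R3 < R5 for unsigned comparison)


Register state trace:
  MOV R3, 3  → R3 = 3
  MOV R5, 77  → R5 = 77
  CMP R3, R5  → unsigned 3 - 77: borrow occurs
  3 < 77, so CF = 1
CF = 1

1


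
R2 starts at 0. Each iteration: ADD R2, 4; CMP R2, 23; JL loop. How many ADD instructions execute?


Loop trace (R2 starts at 0, target 23, step 4):
  ADD #1: R2 = 0 + 4 = 4  → 4 < 23, loop
  ADD #2: R2 = 4 + 4 = 8  → 8 < 23, loop
  ADD #3: R2 = 8 + 4 = 12  → 12 < 23, loop
  ADD #4: R2 = 12 + 4 = 16  → 16 < 23, loop
  ADD #5: R2 = 16 + 4 = 20  → 20 < 23, loop
  ADD #6: R2 = 20 + 4 = 24  → 24 >= 23, exit
Total ADD instructions: 6

6


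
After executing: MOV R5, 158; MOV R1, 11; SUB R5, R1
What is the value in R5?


Register state trace:
  MOV R5, 158  → R5 = 158
  MOV R1, 11  → R1 = 11
  SUB R5, R1  → R5 = 158 - 11 = 147
Final: R5 = 147

147


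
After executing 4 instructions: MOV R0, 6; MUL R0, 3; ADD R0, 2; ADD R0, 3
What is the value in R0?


Register state trace:
  MOV R0, 6  → R0 = 6
  MUL R0, 3  → R0 = 6 * 3 = 18
  ADD R0, 2  → R0 = 18 + 2 = 20
  ADD R0, 3  → R0 = 20 + 3 = 23
Final: R0 = 23

23


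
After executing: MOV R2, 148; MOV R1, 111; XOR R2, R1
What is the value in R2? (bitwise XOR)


Register state trace:
  MOV R2, 148  → R2 = 148 (0b10010100)
  MOV R1, 111  → R1 = 111 (0b01101111)
  XOR R2, R1  → R2 = 148 XOR 111 = 251 (0b11111011)
Final: R2 = 251

251


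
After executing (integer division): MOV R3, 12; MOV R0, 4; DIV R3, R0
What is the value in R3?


Register state trace:
  MOV R3, 12  → R3 = 12
  MOV R0, 4  → R0 = 4
  DIV R3, R0  → R3 = 12 // 4 = 3
Final: R3 = 3

3


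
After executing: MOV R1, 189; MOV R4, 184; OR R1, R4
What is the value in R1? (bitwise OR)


Register state trace:
  MOV R1, 189  → R1 = 189 (0b10111101)
  MOV R4, 184  → R4 = 184 (0b10111000)
  OR R1, R4   → R1 = 189 OR 184 = 189 (0b10111101)
Final: R1 = 189

189


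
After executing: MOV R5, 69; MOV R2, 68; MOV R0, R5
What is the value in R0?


Register state trace:
  MOV R5, 69  → R5 = 69
  MOV R2, 68  → R2 = 68
  MOV R0, R5  → R0 = 69
Final: R0 = 69

69


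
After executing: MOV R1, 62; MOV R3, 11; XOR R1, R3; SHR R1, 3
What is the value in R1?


Register state trace:
  MOV R1, 62  → R1 = 62 (0b00111110)
  MOV R3, 11  → R3 = 11 (0b00001011)
  XOR R1, R3  → R1 = 62 XOR 11 = 53 (0b00110101)
  SHR R1, 3  → R1 = 53 >> 3 = 6
Final: R1 = 6

6


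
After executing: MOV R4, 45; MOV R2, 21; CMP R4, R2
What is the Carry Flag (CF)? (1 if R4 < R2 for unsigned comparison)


Register state trace:
  MOV R4, 45  → R4 = 45
  MOV R2, 21  → R2 = 21
  CMP R4, R2  → unsigned 45 - 21: no borrow
  45 >= 21, so CF = 0
CF = 0

0


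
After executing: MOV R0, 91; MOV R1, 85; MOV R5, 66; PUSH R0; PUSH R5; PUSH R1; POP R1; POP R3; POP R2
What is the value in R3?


Stack trace (top is rightmost):
  MOV R0, 91  → R0 = 91
  MOV R1, 85  → R1 = 85
  MOV R5, 66  → R5 = 66
  PUSH R0  → stack: [91]
  PUSH R5  → stack: [91, 66]
  PUSH R1  → stack: [91, 66, 85]
  POP R1  → R1 = 85, stack: [91, 66]
  POP R3  → R3 = 66, stack: [91]
  POP R2  → R2 = 91, stack: []
Final: R3 = 66

66


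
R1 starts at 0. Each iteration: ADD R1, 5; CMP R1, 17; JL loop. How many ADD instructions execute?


Loop trace (R1 starts at 0, target 17, step 5):
  ADD #1: R1 = 0 + 5 = 5  → 5 < 17, loop
  ADD #2: R1 = 5 + 5 = 10  → 10 < 17, loop
  ADD #3: R1 = 10 + 5 = 15  → 15 < 17, loop
  ADD #4: R1 = 15 + 5 = 20  → 20 >= 17, exit
Total ADD instructions: 4

4


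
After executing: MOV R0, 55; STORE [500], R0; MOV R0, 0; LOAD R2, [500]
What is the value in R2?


Register and memory trace:
  MOV R0, 55  → R0 = 55
  STORE [500], R0  → mem[500] = 55
  MOV R0, 0  → R0 = 0
  LOAD R2, [500]  → R2 = mem[500] = 55
Final: R2 = 55

55


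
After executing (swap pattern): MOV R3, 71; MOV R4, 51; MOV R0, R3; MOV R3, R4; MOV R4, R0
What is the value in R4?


Register state trace (swap pattern):
  MOV R3, 71  → R3 = 71
  MOV R4, 51  → R4 = 51
  MOV R0, R3  → R0 = 71  (save R3)
  MOV R3, R4  → R3 = 51  (R3 gets R4's value)
  MOV R4, R0  → R4 = 71  (R4 gets saved value)
Final: R4 = 71

71


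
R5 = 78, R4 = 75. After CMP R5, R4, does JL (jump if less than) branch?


Trace:
  R5 = 78, R4 = 75
  CMP R5, R4  → compares 78 vs 75
  JL checks: is 78 less than 75?
  78 > 75, so condition is false
Branch taken: No

No


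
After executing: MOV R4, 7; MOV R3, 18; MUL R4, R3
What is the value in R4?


Register state trace:
  MOV R4, 7  → R4 = 7
  MOV R3, 18  → R3 = 18
  MUL R4, R3  → R4 = 7 * 18 = 126
Final: R4 = 126

126


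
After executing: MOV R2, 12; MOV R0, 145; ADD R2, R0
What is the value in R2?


Register state trace:
  MOV R2, 12  → R2 = 12
  MOV R0, 145  → R0 = 145
  ADD R2, R0  → R2 = 12 + 145 = 157
Final: R2 = 157

157


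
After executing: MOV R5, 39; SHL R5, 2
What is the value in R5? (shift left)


Register state trace:
  MOV R5, 39  → R5 = 39
  SHL R5, 2  → R5 = 39 << 2 = 39 * 2^2 = 156
Final: R5 = 156

156


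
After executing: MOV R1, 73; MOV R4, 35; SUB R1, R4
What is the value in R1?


Register state trace:
  MOV R1, 73  → R1 = 73
  MOV R4, 35  → R4 = 35
  SUB R1, R4  → R1 = 73 - 35 = 38
Final: R1 = 38

38


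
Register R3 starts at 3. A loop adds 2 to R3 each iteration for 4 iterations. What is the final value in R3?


Starting value: R3 = 3
  Iter 1: R3 = 3 + 2 = 5
  Iter 2: R3 = 5 + 2 = 7
  Iter 3: R3 = 7 + 2 = 9
  Iter 4: R3 = 9 + 2 = 11
Final: R3 = 11

11


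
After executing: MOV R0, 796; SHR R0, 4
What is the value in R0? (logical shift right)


Register state trace:
  MOV R0, 796  → R0 = 796
  SHR R0, 4  → R0 = 796 >> 4 = 796 // 2^4 = 49
Final: R0 = 49

49


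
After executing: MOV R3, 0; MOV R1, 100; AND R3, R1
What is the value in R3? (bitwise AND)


Register state trace:
  MOV R3, 0  → R3 = 0 (0b00000000)
  MOV R1, 100  → R1 = 100 (0b01100100)
  AND R3, R1  → R3 = 0 AND 100 = 0 (0b00000000)
Final: R3 = 0

0


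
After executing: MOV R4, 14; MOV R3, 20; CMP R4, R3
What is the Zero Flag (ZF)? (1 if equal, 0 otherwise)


Register state trace:
  MOV R4, 14  → R4 = 14
  MOV R3, 20  → R3 = 20
  CMP R4, R3  → computes 14 - 20 = -6
  Result is nonzero, so values are not equal
ZF = 0

0


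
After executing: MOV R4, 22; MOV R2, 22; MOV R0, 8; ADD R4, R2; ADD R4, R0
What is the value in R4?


Register state trace:
  MOV R4, 22  → R4 = 22
  MOV R2, 22  → R2 = 22
  MOV R0, 8  → R0 = 8
  ADD R4, R2  → R4 = 22 + 22 = 44
  ADD R4, R0  → R4 = 44 + 8 = 52
Final: R4 = 52

52


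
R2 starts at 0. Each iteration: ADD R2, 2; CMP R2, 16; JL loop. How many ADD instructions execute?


Loop trace (R2 starts at 0, target 16, step 2):
  ADD #1: R2 = 0 + 2 = 2  → 2 < 16, loop
  ADD #2: R2 = 2 + 2 = 4  → 4 < 16, loop
  ADD #3: R2 = 4 + 2 = 6  → 6 < 16, loop
  ADD #4: R2 = 6 + 2 = 8  → 8 < 16, loop
  ADD #5: R2 = 8 + 2 = 10  → 10 < 16, loop
  ADD #6: R2 = 10 + 2 = 12  → 12 < 16, loop
  ADD #7: R2 = 12 + 2 = 14  → 14 < 16, loop
  ADD #8: R2 = 14 + 2 = 16  → 16 >= 16, exit
Total ADD instructions: 8

8


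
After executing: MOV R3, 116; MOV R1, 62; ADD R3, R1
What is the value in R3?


Register state trace:
  MOV R3, 116  → R3 = 116
  MOV R1, 62  → R1 = 62
  ADD R3, R1  → R3 = 116 + 62 = 178
Final: R3 = 178

178


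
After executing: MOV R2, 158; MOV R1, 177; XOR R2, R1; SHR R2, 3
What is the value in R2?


Register state trace:
  MOV R2, 158  → R2 = 158 (0b10011110)
  MOV R1, 177  → R1 = 177 (0b10110001)
  XOR R2, R1  → R2 = 158 XOR 177 = 47 (0b00101111)
  SHR R2, 3  → R2 = 47 >> 3 = 5
Final: R2 = 5

5


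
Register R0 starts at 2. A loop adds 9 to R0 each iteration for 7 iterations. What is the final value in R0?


Starting value: R0 = 2
  Iter 1: R0 = 2 + 9 = 11
  Iter 2: R0 = 11 + 9 = 20
  Iter 3: R0 = 20 + 9 = 29
  Iter 4: R0 = 29 + 9 = 38
  Iter 5: R0 = 38 + 9 = 47
  Iter 6: R0 = 47 + 9 = 56
  Iter 7: R0 = 56 + 9 = 65
Final: R0 = 65

65


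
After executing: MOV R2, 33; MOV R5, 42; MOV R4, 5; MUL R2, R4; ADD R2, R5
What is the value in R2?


Register state trace:
  MOV R2, 33  → R2 = 33
  MOV R5, 42  → R5 = 42
  MOV R4, 5  → R4 = 5
  MUL R2, R4  → R2 = 33 * 5 = 165
  ADD R2, R5  → R2 = 165 + 42 = 207
Final: R2 = 207

207


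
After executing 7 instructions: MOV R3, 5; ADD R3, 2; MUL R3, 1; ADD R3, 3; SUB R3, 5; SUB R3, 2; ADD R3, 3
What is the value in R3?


Register state trace:
  MOV R3, 5  → R3 = 5
  ADD R3, 2  → R3 = 5 + 2 = 7
  MUL R3, 1  → R3 = 7 * 1 = 7
  ADD R3, 3  → R3 = 7 + 3 = 10
  SUB R3, 5  → R3 = 10 - 5 = 5
  SUB R3, 2  → R3 = 5 - 2 = 3
  ADD R3, 3  → R3 = 3 + 3 = 6
Final: R3 = 6

6


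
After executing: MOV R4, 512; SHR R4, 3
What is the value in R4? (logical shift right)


Register state trace:
  MOV R4, 512  → R4 = 512
  SHR R4, 3  → R4 = 512 >> 3 = 512 // 2^3 = 64
Final: R4 = 64

64


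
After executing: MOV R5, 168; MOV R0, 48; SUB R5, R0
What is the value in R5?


Register state trace:
  MOV R5, 168  → R5 = 168
  MOV R0, 48  → R0 = 48
  SUB R5, R0  → R5 = 168 - 48 = 120
Final: R5 = 120

120


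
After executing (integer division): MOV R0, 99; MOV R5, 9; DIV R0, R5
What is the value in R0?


Register state trace:
  MOV R0, 99  → R0 = 99
  MOV R5, 9  → R5 = 9
  DIV R0, R5  → R0 = 99 // 9 = 11
Final: R0 = 11

11


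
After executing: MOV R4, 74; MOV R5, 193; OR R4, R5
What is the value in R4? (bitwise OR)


Register state trace:
  MOV R4, 74  → R4 = 74 (0b01001010)
  MOV R5, 193  → R5 = 193 (0b11000001)
  OR R4, R5   → R4 = 74 OR 193 = 203 (0b11001011)
Final: R4 = 203

203


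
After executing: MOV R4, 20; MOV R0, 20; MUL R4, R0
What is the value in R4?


Register state trace:
  MOV R4, 20  → R4 = 20
  MOV R0, 20  → R0 = 20
  MUL R4, R0  → R4 = 20 * 20 = 400
Final: R4 = 400

400


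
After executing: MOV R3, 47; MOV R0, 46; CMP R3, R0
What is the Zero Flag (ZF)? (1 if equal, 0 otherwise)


Register state trace:
  MOV R3, 47  → R3 = 47
  MOV R0, 46  → R0 = 46
  CMP R3, R0  → computes 47 - 46 = 1
  Result is nonzero, so values are not equal
ZF = 0

0


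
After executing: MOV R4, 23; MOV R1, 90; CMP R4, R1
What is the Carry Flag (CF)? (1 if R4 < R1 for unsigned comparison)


Register state trace:
  MOV R4, 23  → R4 = 23
  MOV R1, 90  → R1 = 90
  CMP R4, R1  → unsigned 23 - 90: borrow occurs
  23 < 90, so CF = 1
CF = 1

1


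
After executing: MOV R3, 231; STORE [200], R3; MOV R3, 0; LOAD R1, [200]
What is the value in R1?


Register and memory trace:
  MOV R3, 231  → R3 = 231
  STORE [200], R3  → mem[200] = 231
  MOV R3, 0  → R3 = 0
  LOAD R1, [200]  → R1 = mem[200] = 231
Final: R1 = 231

231


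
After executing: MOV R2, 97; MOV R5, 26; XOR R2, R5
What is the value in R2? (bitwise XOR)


Register state trace:
  MOV R2, 97  → R2 = 97 (0b01100001)
  MOV R5, 26  → R5 = 26 (0b00011010)
  XOR R2, R5  → R2 = 97 XOR 26 = 123 (0b01111011)
Final: R2 = 123

123


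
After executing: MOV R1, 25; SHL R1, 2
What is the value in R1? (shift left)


Register state trace:
  MOV R1, 25  → R1 = 25
  SHL R1, 2  → R1 = 25 << 2 = 25 * 2^2 = 100
Final: R1 = 100

100


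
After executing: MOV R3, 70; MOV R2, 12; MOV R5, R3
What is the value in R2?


Register state trace:
  MOV R3, 70  → R3 = 70
  MOV R2, 12  → R2 = 12
  MOV R5, R3  → R5 = 70
Final: R2 = 12

12


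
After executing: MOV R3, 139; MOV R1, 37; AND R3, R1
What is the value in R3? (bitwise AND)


Register state trace:
  MOV R3, 139  → R3 = 139 (0b10001011)
  MOV R1, 37  → R1 = 37 (0b00100101)
  AND R3, R1  → R3 = 139 AND 37 = 1 (0b00000001)
Final: R3 = 1

1


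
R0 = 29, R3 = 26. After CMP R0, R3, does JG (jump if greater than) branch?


Trace:
  R0 = 29, R3 = 26
  CMP R0, R3  → compares 29 vs 26
  JG checks: is 29 greater than 26?
  29 > 26, so condition is true
Branch taken: Yes

Yes


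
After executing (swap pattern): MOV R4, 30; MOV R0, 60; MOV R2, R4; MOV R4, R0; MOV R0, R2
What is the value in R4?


Register state trace (swap pattern):
  MOV R4, 30  → R4 = 30
  MOV R0, 60  → R0 = 60
  MOV R2, R4  → R2 = 30  (save R4)
  MOV R4, R0  → R4 = 60  (R4 gets R0's value)
  MOV R0, R2  → R0 = 30  (R0 gets saved value)
Final: R4 = 60

60


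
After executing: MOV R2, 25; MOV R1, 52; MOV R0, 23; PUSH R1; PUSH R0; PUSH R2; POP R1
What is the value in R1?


Stack trace (top is rightmost):
  MOV R2, 25  → R2 = 25
  MOV R1, 52  → R1 = 52
  MOV R0, 23  → R0 = 23
  PUSH R1  → stack: [52]
  PUSH R0  → stack: [52, 23]
  PUSH R2  → stack: [52, 23, 25]
  POP R1  → R1 = 25, stack: [52, 23]
Final: R1 = 25

25


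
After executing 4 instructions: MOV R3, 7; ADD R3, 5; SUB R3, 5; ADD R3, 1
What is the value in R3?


Register state trace:
  MOV R3, 7  → R3 = 7
  ADD R3, 5  → R3 = 7 + 5 = 12
  SUB R3, 5  → R3 = 12 - 5 = 7
  ADD R3, 1  → R3 = 7 + 1 = 8
Final: R3 = 8

8


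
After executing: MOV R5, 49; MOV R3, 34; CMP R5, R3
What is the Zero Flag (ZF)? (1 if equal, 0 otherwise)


Register state trace:
  MOV R5, 49  → R5 = 49
  MOV R3, 34  → R3 = 34
  CMP R5, R3  → computes 49 - 34 = 15
  Result is nonzero, so values are not equal
ZF = 0

0


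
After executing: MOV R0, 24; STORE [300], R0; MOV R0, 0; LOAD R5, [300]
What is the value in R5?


Register and memory trace:
  MOV R0, 24  → R0 = 24
  STORE [300], R0  → mem[300] = 24
  MOV R0, 0  → R0 = 0
  LOAD R5, [300]  → R5 = mem[300] = 24
Final: R5 = 24

24


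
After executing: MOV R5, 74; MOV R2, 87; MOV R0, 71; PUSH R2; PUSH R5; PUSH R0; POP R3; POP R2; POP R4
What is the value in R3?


Stack trace (top is rightmost):
  MOV R5, 74  → R5 = 74
  MOV R2, 87  → R2 = 87
  MOV R0, 71  → R0 = 71
  PUSH R2  → stack: [87]
  PUSH R5  → stack: [87, 74]
  PUSH R0  → stack: [87, 74, 71]
  POP R3  → R3 = 71, stack: [87, 74]
  POP R2  → R2 = 74, stack: [87]
  POP R4  → R4 = 87, stack: []
Final: R3 = 71

71


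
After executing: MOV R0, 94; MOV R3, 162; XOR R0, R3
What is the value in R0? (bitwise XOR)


Register state trace:
  MOV R0, 94  → R0 = 94 (0b01011110)
  MOV R3, 162  → R3 = 162 (0b10100010)
  XOR R0, R3  → R0 = 94 XOR 162 = 252 (0b11111100)
Final: R0 = 252

252


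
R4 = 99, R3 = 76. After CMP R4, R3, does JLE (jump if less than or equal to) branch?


Trace:
  R4 = 99, R3 = 76
  CMP R4, R3  → compares 99 vs 76
  JLE checks: is 99 less than or equal to 76?
  99 > 76, so condition is false
Branch taken: No

No


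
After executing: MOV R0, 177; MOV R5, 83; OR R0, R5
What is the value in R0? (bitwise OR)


Register state trace:
  MOV R0, 177  → R0 = 177 (0b10110001)
  MOV R5, 83  → R5 = 83 (0b01010011)
  OR R0, R5   → R0 = 177 OR 83 = 243 (0b11110011)
Final: R0 = 243

243


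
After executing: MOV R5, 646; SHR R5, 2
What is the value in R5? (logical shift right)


Register state trace:
  MOV R5, 646  → R5 = 646
  SHR R5, 2  → R5 = 646 >> 2 = 646 // 2^2 = 161
Final: R5 = 161

161


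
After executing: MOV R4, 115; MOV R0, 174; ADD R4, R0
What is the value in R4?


Register state trace:
  MOV R4, 115  → R4 = 115
  MOV R0, 174  → R0 = 174
  ADD R4, R0  → R4 = 115 + 174 = 289
Final: R4 = 289

289


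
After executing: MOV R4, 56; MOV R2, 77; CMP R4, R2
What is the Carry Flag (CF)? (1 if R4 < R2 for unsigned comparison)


Register state trace:
  MOV R4, 56  → R4 = 56
  MOV R2, 77  → R2 = 77
  CMP R4, R2  → unsigned 56 - 77: borrow occurs
  56 < 77, so CF = 1
CF = 1

1


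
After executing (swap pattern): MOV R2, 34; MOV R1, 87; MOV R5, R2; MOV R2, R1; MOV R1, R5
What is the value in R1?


Register state trace (swap pattern):
  MOV R2, 34  → R2 = 34
  MOV R1, 87  → R1 = 87
  MOV R5, R2  → R5 = 34  (save R2)
  MOV R2, R1  → R2 = 87  (R2 gets R1's value)
  MOV R1, R5  → R1 = 34  (R1 gets saved value)
Final: R1 = 34

34


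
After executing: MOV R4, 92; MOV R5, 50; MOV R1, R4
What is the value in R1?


Register state trace:
  MOV R4, 92  → R4 = 92
  MOV R5, 50  → R5 = 50
  MOV R1, R4  → R1 = 92
Final: R1 = 92

92


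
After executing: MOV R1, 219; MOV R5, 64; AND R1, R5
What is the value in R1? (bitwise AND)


Register state trace:
  MOV R1, 219  → R1 = 219 (0b11011011)
  MOV R5, 64  → R5 = 64 (0b01000000)
  AND R1, R5  → R1 = 219 AND 64 = 64 (0b01000000)
Final: R1 = 64

64


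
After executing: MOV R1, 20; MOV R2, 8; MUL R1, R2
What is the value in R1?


Register state trace:
  MOV R1, 20  → R1 = 20
  MOV R2, 8  → R2 = 8
  MUL R1, R2  → R1 = 20 * 8 = 160
Final: R1 = 160

160


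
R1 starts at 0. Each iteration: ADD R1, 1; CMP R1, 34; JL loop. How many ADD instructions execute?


Loop trace (R1 starts at 0, target 34, step 1):
  ADD #1: R1 = 0 + 1 = 1  → 1 < 34, loop
  ADD #2: R1 = 1 + 1 = 2  → 2 < 34, loop
  ADD #3: R1 = 2 + 1 = 3  → 3 < 34, loop
  ADD #4: R1 = 3 + 1 = 4  → 4 < 34, loop
  ADD #5: R1 = 4 + 1 = 5  → 5 < 34, loop
  ADD #6: R1 = 5 + 1 = 6  → 6 < 34, loop
  ADD #7: R1 = 6 + 1 = 7  → 7 < 34, loop
  ADD #8: R1 = 7 + 1 = 8  → 8 < 34, loop
  ADD #9: R1 = 8 + 1 = 9  → 9 < 34, loop
  ADD #10: R1 = 9 + 1 = 10  → 10 < 34, loop
  ADD #11: R1 = 10 + 1 = 11  → 11 < 34, loop
  ADD #12: R1 = 11 + 1 = 12  → 12 < 34, loop
  ADD #13: R1 = 12 + 1 = 13  → 13 < 34, loop
  ADD #14: R1 = 13 + 1 = 14  → 14 < 34, loop
  ADD #15: R1 = 14 + 1 = 15  → 15 < 34, loop
  ADD #16: R1 = 15 + 1 = 16  → 16 < 34, loop
  ADD #17: R1 = 16 + 1 = 17  → 17 < 34, loop
  ADD #18: R1 = 17 + 1 = 18  → 18 < 34, loop
  ADD #19: R1 = 18 + 1 = 19  → 19 < 34, loop
  ADD #20: R1 = 19 + 1 = 20  → 20 < 34, loop
  ADD #21: R1 = 20 + 1 = 21  → 21 < 34, loop
  ADD #22: R1 = 21 + 1 = 22  → 22 < 34, loop
  ADD #23: R1 = 22 + 1 = 23  → 23 < 34, loop
  ADD #24: R1 = 23 + 1 = 24  → 24 < 34, loop
  ADD #25: R1 = 24 + 1 = 25  → 25 < 34, loop
  ADD #26: R1 = 25 + 1 = 26  → 26 < 34, loop
  ADD #27: R1 = 26 + 1 = 27  → 27 < 34, loop
  ADD #28: R1 = 27 + 1 = 28  → 28 < 34, loop
  ADD #29: R1 = 28 + 1 = 29  → 29 < 34, loop
  ADD #30: R1 = 29 + 1 = 30  → 30 < 34, loop
  ADD #31: R1 = 30 + 1 = 31  → 31 < 34, loop
  ADD #32: R1 = 31 + 1 = 32  → 32 < 34, loop
  ADD #33: R1 = 32 + 1 = 33  → 33 < 34, loop
  ADD #34: R1 = 33 + 1 = 34  → 34 >= 34, exit
Total ADD instructions: 34

34


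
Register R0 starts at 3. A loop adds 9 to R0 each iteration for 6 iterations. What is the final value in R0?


Starting value: R0 = 3
  Iter 1: R0 = 3 + 9 = 12
  Iter 2: R0 = 12 + 9 = 21
  Iter 3: R0 = 21 + 9 = 30
  Iter 4: R0 = 30 + 9 = 39
  Iter 5: R0 = 39 + 9 = 48
  Iter 6: R0 = 48 + 9 = 57
Final: R0 = 57

57


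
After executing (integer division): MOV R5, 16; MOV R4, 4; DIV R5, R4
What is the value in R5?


Register state trace:
  MOV R5, 16  → R5 = 16
  MOV R4, 4  → R4 = 4
  DIV R5, R4  → R5 = 16 // 4 = 4
Final: R5 = 4

4


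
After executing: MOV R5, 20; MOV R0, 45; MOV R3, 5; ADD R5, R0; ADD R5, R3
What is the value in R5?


Register state trace:
  MOV R5, 20  → R5 = 20
  MOV R0, 45  → R0 = 45
  MOV R3, 5  → R3 = 5
  ADD R5, R0  → R5 = 20 + 45 = 65
  ADD R5, R3  → R5 = 65 + 5 = 70
Final: R5 = 70

70


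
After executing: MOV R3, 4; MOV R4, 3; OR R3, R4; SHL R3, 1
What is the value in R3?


Register state trace:
  MOV R3, 4  → R3 = 4 (0b00000100)
  MOV R4, 3  → R4 = 3 (0b00000011)
  OR R3, R4  → R3 = 4 OR 3 = 7 (0b00000111)
  SHL R3, 1  → R3 = 7 << 1 = 14
Final: R3 = 14

14


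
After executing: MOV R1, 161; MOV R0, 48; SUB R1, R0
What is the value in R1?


Register state trace:
  MOV R1, 161  → R1 = 161
  MOV R0, 48  → R0 = 48
  SUB R1, R0  → R1 = 161 - 48 = 113
Final: R1 = 113

113


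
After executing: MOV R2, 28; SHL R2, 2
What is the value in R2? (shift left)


Register state trace:
  MOV R2, 28  → R2 = 28
  SHL R2, 2  → R2 = 28 << 2 = 28 * 2^2 = 112
Final: R2 = 112

112


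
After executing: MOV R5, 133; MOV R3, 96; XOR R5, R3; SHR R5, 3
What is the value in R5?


Register state trace:
  MOV R5, 133  → R5 = 133 (0b10000101)
  MOV R3, 96  → R3 = 96 (0b01100000)
  XOR R5, R3  → R5 = 133 XOR 96 = 229 (0b11100101)
  SHR R5, 3  → R5 = 229 >> 3 = 28
Final: R5 = 28

28


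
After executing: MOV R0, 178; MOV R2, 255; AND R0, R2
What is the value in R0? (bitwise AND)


Register state trace:
  MOV R0, 178  → R0 = 178 (0b10110010)
  MOV R2, 255  → R2 = 255 (0b11111111)
  AND R0, R2  → R0 = 178 AND 255 = 178 (0b10110010)
Final: R0 = 178

178


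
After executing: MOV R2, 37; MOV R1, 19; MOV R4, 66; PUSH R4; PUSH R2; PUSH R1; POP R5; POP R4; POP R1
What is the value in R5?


Stack trace (top is rightmost):
  MOV R2, 37  → R2 = 37
  MOV R1, 19  → R1 = 19
  MOV R4, 66  → R4 = 66
  PUSH R4  → stack: [66]
  PUSH R2  → stack: [66, 37]
  PUSH R1  → stack: [66, 37, 19]
  POP R5  → R5 = 19, stack: [66, 37]
  POP R4  → R4 = 37, stack: [66]
  POP R1  → R1 = 66, stack: []
Final: R5 = 19

19


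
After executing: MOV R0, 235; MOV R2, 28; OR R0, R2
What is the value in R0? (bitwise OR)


Register state trace:
  MOV R0, 235  → R0 = 235 (0b11101011)
  MOV R2, 28  → R2 = 28 (0b00011100)
  OR R0, R2   → R0 = 235 OR 28 = 255 (0b11111111)
Final: R0 = 255

255


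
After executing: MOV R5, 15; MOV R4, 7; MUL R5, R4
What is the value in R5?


Register state trace:
  MOV R5, 15  → R5 = 15
  MOV R4, 7  → R4 = 7
  MUL R5, R4  → R5 = 15 * 7 = 105
Final: R5 = 105

105


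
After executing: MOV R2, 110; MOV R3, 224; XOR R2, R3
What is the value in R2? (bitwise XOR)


Register state trace:
  MOV R2, 110  → R2 = 110 (0b01101110)
  MOV R3, 224  → R3 = 224 (0b11100000)
  XOR R2, R3  → R2 = 110 XOR 224 = 142 (0b10001110)
Final: R2 = 142

142


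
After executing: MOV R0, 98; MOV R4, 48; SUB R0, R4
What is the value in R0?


Register state trace:
  MOV R0, 98  → R0 = 98
  MOV R4, 48  → R4 = 48
  SUB R0, R4  → R0 = 98 - 48 = 50
Final: R0 = 50

50


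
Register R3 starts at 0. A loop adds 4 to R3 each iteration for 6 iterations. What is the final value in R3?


Starting value: R3 = 0
  Iter 1: R3 = 0 + 4 = 4
  Iter 2: R3 = 4 + 4 = 8
  Iter 3: R3 = 8 + 4 = 12
  Iter 4: R3 = 12 + 4 = 16
  Iter 5: R3 = 16 + 4 = 20
  Iter 6: R3 = 20 + 4 = 24
Final: R3 = 24

24


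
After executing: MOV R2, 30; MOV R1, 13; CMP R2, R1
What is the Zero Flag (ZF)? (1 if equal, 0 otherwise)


Register state trace:
  MOV R2, 30  → R2 = 30
  MOV R1, 13  → R1 = 13
  CMP R2, R1  → computes 30 - 13 = 17
  Result is nonzero, so values are not equal
ZF = 0

0


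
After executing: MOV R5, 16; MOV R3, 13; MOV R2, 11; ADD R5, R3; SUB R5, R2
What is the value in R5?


Register state trace:
  MOV R5, 16  → R5 = 16
  MOV R3, 13  → R3 = 13
  MOV R2, 11  → R2 = 11
  ADD R5, R3  → R5 = 16 + 13 = 29
  SUB R5, R2  → R5 = 29 - 11 = 18
Final: R5 = 18

18


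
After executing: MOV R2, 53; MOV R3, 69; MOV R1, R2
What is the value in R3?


Register state trace:
  MOV R2, 53  → R2 = 53
  MOV R3, 69  → R3 = 69
  MOV R1, R2  → R1 = 53
Final: R3 = 69

69


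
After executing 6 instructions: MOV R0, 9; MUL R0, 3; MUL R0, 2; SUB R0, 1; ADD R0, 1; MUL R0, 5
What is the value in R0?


Register state trace:
  MOV R0, 9  → R0 = 9
  MUL R0, 3  → R0 = 9 * 3 = 27
  MUL R0, 2  → R0 = 27 * 2 = 54
  SUB R0, 1  → R0 = 54 - 1 = 53
  ADD R0, 1  → R0 = 53 + 1 = 54
  MUL R0, 5  → R0 = 54 * 5 = 270
Final: R0 = 270

270


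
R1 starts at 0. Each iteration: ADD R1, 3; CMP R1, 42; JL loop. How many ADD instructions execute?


Loop trace (R1 starts at 0, target 42, step 3):
  ADD #1: R1 = 0 + 3 = 3  → 3 < 42, loop
  ADD #2: R1 = 3 + 3 = 6  → 6 < 42, loop
  ADD #3: R1 = 6 + 3 = 9  → 9 < 42, loop
  ADD #4: R1 = 9 + 3 = 12  → 12 < 42, loop
  ADD #5: R1 = 12 + 3 = 15  → 15 < 42, loop
  ADD #6: R1 = 15 + 3 = 18  → 18 < 42, loop
  ADD #7: R1 = 18 + 3 = 21  → 21 < 42, loop
  ADD #8: R1 = 21 + 3 = 24  → 24 < 42, loop
  ADD #9: R1 = 24 + 3 = 27  → 27 < 42, loop
  ADD #10: R1 = 27 + 3 = 30  → 30 < 42, loop
  ADD #11: R1 = 30 + 3 = 33  → 33 < 42, loop
  ADD #12: R1 = 33 + 3 = 36  → 36 < 42, loop
  ADD #13: R1 = 36 + 3 = 39  → 39 < 42, loop
  ADD #14: R1 = 39 + 3 = 42  → 42 >= 42, exit
Total ADD instructions: 14

14


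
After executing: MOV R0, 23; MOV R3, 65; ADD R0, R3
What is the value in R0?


Register state trace:
  MOV R0, 23  → R0 = 23
  MOV R3, 65  → R3 = 65
  ADD R0, R3  → R0 = 23 + 65 = 88
Final: R0 = 88

88


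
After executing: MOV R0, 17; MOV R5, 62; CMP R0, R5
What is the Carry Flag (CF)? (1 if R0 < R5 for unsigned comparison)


Register state trace:
  MOV R0, 17  → R0 = 17
  MOV R5, 62  → R5 = 62
  CMP R0, R5  → unsigned 17 - 62: borrow occurs
  17 < 62, so CF = 1
CF = 1

1


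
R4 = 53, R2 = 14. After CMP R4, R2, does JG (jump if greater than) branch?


Trace:
  R4 = 53, R2 = 14
  CMP R4, R2  → compares 53 vs 14
  JG checks: is 53 greater than 14?
  53 > 14, so condition is true
Branch taken: Yes

Yes


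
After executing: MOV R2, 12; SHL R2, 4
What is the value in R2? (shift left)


Register state trace:
  MOV R2, 12  → R2 = 12
  SHL R2, 4  → R2 = 12 << 4 = 12 * 2^4 = 192
Final: R2 = 192

192


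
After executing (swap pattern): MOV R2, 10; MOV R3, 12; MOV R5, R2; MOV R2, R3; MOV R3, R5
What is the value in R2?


Register state trace (swap pattern):
  MOV R2, 10  → R2 = 10
  MOV R3, 12  → R3 = 12
  MOV R5, R2  → R5 = 10  (save R2)
  MOV R2, R3  → R2 = 12  (R2 gets R3's value)
  MOV R3, R5  → R3 = 10  (R3 gets saved value)
Final: R2 = 12

12


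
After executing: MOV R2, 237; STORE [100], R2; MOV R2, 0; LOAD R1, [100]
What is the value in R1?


Register and memory trace:
  MOV R2, 237  → R2 = 237
  STORE [100], R2  → mem[100] = 237
  MOV R2, 0  → R2 = 0
  LOAD R1, [100]  → R1 = mem[100] = 237
Final: R1 = 237

237


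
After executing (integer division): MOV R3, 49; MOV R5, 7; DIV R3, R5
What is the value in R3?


Register state trace:
  MOV R3, 49  → R3 = 49
  MOV R5, 7  → R5 = 7
  DIV R3, R5  → R3 = 49 // 7 = 7
Final: R3 = 7

7


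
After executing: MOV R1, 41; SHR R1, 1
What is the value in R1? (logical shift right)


Register state trace:
  MOV R1, 41  → R1 = 41
  SHR R1, 1  → R1 = 41 >> 1 = 41 // 2^1 = 20
Final: R1 = 20

20


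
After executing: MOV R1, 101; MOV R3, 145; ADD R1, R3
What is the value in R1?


Register state trace:
  MOV R1, 101  → R1 = 101
  MOV R3, 145  → R3 = 145
  ADD R1, R3  → R1 = 101 + 145 = 246
Final: R1 = 246

246


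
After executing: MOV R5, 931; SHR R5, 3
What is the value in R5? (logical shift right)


Register state trace:
  MOV R5, 931  → R5 = 931
  SHR R5, 3  → R5 = 931 >> 3 = 931 // 2^3 = 116
Final: R5 = 116

116


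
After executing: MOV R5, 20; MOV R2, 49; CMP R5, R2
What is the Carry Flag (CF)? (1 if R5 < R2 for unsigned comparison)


Register state trace:
  MOV R5, 20  → R5 = 20
  MOV R2, 49  → R2 = 49
  CMP R5, R2  → unsigned 20 - 49: borrow occurs
  20 < 49, so CF = 1
CF = 1

1


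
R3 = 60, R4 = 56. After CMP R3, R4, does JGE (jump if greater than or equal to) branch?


Trace:
  R3 = 60, R4 = 56
  CMP R3, R4  → compares 60 vs 56
  JGE checks: is 60 greater than or equal to 56?
  60 > 56, so condition is true
Branch taken: Yes

Yes


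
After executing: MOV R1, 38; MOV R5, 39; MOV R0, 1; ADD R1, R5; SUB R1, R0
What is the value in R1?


Register state trace:
  MOV R1, 38  → R1 = 38
  MOV R5, 39  → R5 = 39
  MOV R0, 1  → R0 = 1
  ADD R1, R5  → R1 = 38 + 39 = 77
  SUB R1, R0  → R1 = 77 - 1 = 76
Final: R1 = 76

76


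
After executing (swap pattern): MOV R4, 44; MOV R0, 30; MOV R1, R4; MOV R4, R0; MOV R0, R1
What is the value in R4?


Register state trace (swap pattern):
  MOV R4, 44  → R4 = 44
  MOV R0, 30  → R0 = 30
  MOV R1, R4  → R1 = 44  (save R4)
  MOV R4, R0  → R4 = 30  (R4 gets R0's value)
  MOV R0, R1  → R0 = 44  (R0 gets saved value)
Final: R4 = 30

30


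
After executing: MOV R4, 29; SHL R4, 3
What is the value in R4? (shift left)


Register state trace:
  MOV R4, 29  → R4 = 29
  SHL R4, 3  → R4 = 29 << 3 = 29 * 2^3 = 232
Final: R4 = 232

232


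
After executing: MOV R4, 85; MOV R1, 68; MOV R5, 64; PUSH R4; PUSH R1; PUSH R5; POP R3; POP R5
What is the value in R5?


Stack trace (top is rightmost):
  MOV R4, 85  → R4 = 85
  MOV R1, 68  → R1 = 68
  MOV R5, 64  → R5 = 64
  PUSH R4  → stack: [85]
  PUSH R1  → stack: [85, 68]
  PUSH R5  → stack: [85, 68, 64]
  POP R3  → R3 = 64, stack: [85, 68]
  POP R5  → R5 = 68, stack: [85]
Final: R5 = 68

68


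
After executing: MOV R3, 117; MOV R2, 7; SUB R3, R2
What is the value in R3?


Register state trace:
  MOV R3, 117  → R3 = 117
  MOV R2, 7  → R2 = 7
  SUB R3, R2  → R3 = 117 - 7 = 110
Final: R3 = 110

110


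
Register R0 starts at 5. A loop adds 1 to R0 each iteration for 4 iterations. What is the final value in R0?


Starting value: R0 = 5
  Iter 1: R0 = 5 + 1 = 6
  Iter 2: R0 = 6 + 1 = 7
  Iter 3: R0 = 7 + 1 = 8
  Iter 4: R0 = 8 + 1 = 9
Final: R0 = 9

9


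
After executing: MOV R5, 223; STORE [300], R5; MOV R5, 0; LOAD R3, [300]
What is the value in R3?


Register and memory trace:
  MOV R5, 223  → R5 = 223
  STORE [300], R5  → mem[300] = 223
  MOV R5, 0  → R5 = 0
  LOAD R3, [300]  → R3 = mem[300] = 223
Final: R3 = 223

223


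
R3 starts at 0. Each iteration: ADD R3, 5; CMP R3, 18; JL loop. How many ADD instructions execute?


Loop trace (R3 starts at 0, target 18, step 5):
  ADD #1: R3 = 0 + 5 = 5  → 5 < 18, loop
  ADD #2: R3 = 5 + 5 = 10  → 10 < 18, loop
  ADD #3: R3 = 10 + 5 = 15  → 15 < 18, loop
  ADD #4: R3 = 15 + 5 = 20  → 20 >= 18, exit
Total ADD instructions: 4

4


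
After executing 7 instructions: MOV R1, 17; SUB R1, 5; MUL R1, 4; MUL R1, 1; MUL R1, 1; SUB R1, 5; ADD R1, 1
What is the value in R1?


Register state trace:
  MOV R1, 17  → R1 = 17
  SUB R1, 5  → R1 = 17 - 5 = 12
  MUL R1, 4  → R1 = 12 * 4 = 48
  MUL R1, 1  → R1 = 48 * 1 = 48
  MUL R1, 1  → R1 = 48 * 1 = 48
  SUB R1, 5  → R1 = 48 - 5 = 43
  ADD R1, 1  → R1 = 43 + 1 = 44
Final: R1 = 44

44


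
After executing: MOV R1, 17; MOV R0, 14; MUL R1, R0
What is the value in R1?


Register state trace:
  MOV R1, 17  → R1 = 17
  MOV R0, 14  → R0 = 14
  MUL R1, R0  → R1 = 17 * 14 = 238
Final: R1 = 238

238
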